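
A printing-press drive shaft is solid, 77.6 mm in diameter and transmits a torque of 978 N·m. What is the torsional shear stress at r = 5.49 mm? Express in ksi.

0.219 ksi

J = πd⁴/32 = π(0.0776)⁴/32 = 3.560×10^-6 m⁴.
Shear stress varies linearly with radius: τ = T·r/J = 978.0 × 0.00549 / 3.560×10^-6 = 1.508×10^6 Pa.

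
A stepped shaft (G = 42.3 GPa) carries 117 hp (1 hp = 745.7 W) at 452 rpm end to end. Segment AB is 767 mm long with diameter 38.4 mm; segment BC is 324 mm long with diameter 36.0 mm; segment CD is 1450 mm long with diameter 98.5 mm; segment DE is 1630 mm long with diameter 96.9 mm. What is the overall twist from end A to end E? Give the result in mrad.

ω = 2π·452/60 = 47.33 rad/s, so T = P/ω = 117×745.7 / 47.33 = 1843 N·m.
J_AB = π(0.0384)⁴/32 = 2.13×10^-7 m⁴; J_BC = π(0.0360)⁴/32 = 1.65×10^-7 m⁴; J_CD = π(0.0985)⁴/32 = 9.24×10^-6 m⁴; J_DE = π(0.0969)⁴/32 = 8.66×10^-6 m⁴.
θ = (T/G)·Σ L_i/J_i = (1843/42.3×10⁹)·(0.767/2.13×10^-7 + 0.324/1.65×10^-7 + 1.45/9.24×10^-6 + 1.63/8.66×10^-6) = 0.2572 rad.

257 mrad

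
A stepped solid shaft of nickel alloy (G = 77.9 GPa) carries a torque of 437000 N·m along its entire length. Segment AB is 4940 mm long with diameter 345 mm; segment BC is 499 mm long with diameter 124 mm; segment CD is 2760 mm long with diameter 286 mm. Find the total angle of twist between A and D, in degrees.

9.40°

J_AB = π(0.345)⁴/32 = 1.39×10^-3 m⁴; J_BC = π(0.124)⁴/32 = 2.32×10^-5 m⁴; J_CD = π(0.286)⁴/32 = 6.57×10^-4 m⁴.
θ = (T/G)·Σ L_i/J_i = (437000/77.9×10⁹)·(4.94/1.39×10^-3 + 0.499/2.32×10^-5 + 2.76/6.57×10^-4) = 0.1641 rad.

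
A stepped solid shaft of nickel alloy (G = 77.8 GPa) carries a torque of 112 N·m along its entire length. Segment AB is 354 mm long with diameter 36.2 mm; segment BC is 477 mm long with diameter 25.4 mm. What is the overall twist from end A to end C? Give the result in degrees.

1.14°

J_AB = π(0.0362)⁴/32 = 1.69×10^-7 m⁴; J_BC = π(0.0254)⁴/32 = 4.09×10^-8 m⁴.
θ = (T/G)·Σ L_i/J_i = (112.0/77.8×10⁹)·(0.354/1.69×10^-7 + 0.477/4.09×10^-8) = 0.01983 rad.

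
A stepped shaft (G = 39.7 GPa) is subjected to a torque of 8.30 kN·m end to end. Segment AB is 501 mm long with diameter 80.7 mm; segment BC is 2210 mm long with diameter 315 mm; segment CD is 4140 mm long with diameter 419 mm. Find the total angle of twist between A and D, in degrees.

J_AB = π(0.0807)⁴/32 = 4.16×10^-6 m⁴; J_BC = π(0.315)⁴/32 = 9.67×10^-4 m⁴; J_CD = π(0.419)⁴/32 = 3.03×10^-3 m⁴.
θ = (T/G)·Σ L_i/J_i = (8300/39.7×10⁹)·(0.501/4.16×10^-6 + 2.21/9.67×10^-4 + 4.14/3.03×10^-3) = 0.02592 rad.

1.49°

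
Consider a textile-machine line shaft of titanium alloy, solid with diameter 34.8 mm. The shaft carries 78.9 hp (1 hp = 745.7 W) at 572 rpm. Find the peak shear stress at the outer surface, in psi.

17200 psi

ω = 2π·572/60 = 59.90 rad/s, so T = P/ω = 78.9×745.7 / 59.90 = 982.2 N·m.
J = πd⁴/32 = π(0.0348)⁴/32 = 1.440×10^-7 m⁴.
τ_max = T·r/J = 982.2 × 0.0174 / 1.440×10^-7 = 1.187×10^8 Pa.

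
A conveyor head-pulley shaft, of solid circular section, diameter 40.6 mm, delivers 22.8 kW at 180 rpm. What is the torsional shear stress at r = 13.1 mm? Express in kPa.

ω = 2π·180/60 = 18.85 rad/s, so T = P/ω = 22.8×10³ / 18.85 = 1210 N·m.
J = πd⁴/32 = π(0.0406)⁴/32 = 2.667×10^-7 m⁴.
Shear stress varies linearly with radius: τ = T·r/J = 1210 × 0.0131 / 2.667×10^-7 = 5.940×10^7 Pa.

59400 kPa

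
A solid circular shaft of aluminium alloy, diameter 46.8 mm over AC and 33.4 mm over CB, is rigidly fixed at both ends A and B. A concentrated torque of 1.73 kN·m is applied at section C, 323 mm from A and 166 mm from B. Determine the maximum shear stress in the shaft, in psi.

11500 psi

Compatibility: T_A·a/J_AC = T_B·b/J_CB with T_A + T_B = T₀.
J_AC = 4.71×10^-7 m⁴, J_CB = 1.22×10^-7 m⁴, so T_A = T₀·(J_AC/a)/((J_AC/a)+(J_CB/b)) = 1150 N·m, T_B = 580.3 N·m.
τ in each portion: τ_AC = 5.71×10^7 Pa, τ_CB = 7.93×10^7 Pa; maximum is in CB.
τ_max = T_CB·r/J = 580.3·0.0167/1.22×10^-7 = 7.932×10^7 Pa.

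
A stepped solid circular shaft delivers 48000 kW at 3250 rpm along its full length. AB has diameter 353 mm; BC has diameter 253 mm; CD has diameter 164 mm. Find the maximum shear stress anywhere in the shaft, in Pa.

1.63e8 Pa

ω = 2π·3250/60 = 340.3 rad/s, so T = P/ω = 48000×10³ / 340.3 = 141000 N·m.
Under the same torque, τ_max = 16T/(πd³) is largest where d is smallest — segment CD (d = 164 mm).
τ_max = 16·141000/(π·(0.164)³) = 1.628×10^8 Pa.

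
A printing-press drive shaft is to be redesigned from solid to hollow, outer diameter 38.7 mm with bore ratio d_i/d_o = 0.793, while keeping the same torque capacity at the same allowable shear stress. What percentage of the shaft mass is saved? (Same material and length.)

Equal τ_max and T ⇒ the solid shaft needs d_s³ = d_o³(1−k⁴), so d_s = 38.7·(1−0.793⁴)^(1/3) = 32.72 mm.
Area ratio A_h/A_s = d_o²(1−k²)/d_s² = (1−k²)/(1−k⁴)^(2/3) = 0.5191.
Mass saving = 1 − 0.5191 = 48.1 %.

48.1 %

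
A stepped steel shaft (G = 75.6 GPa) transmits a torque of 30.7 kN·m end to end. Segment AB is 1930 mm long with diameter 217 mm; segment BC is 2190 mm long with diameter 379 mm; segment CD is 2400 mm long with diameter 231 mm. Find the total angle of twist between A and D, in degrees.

0.431°

J_AB = π(0.217)⁴/32 = 2.18×10^-4 m⁴; J_BC = π(0.379)⁴/32 = 2.03×10^-3 m⁴; J_CD = π(0.231)⁴/32 = 2.80×10^-4 m⁴.
θ = (T/G)·Σ L_i/J_i = (30700/75.6×10⁹)·(1.93/2.18×10^-4 + 2.19/2.03×10^-3 + 2.40/2.80×10^-4) = 7.526×10^-3 rad.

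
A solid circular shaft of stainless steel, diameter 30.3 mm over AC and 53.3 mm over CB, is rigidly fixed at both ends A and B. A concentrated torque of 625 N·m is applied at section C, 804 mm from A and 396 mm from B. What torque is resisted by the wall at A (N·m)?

30.6 N·m

Compatibility: T_A·a/J_AC = T_B·b/J_CB with T_A + T_B = T₀.
J_AC = 8.28×10^-8 m⁴, J_CB = 7.92×10^-7 m⁴, so T_A = T₀·(J_AC/a)/((J_AC/a)+(J_CB/b)) = 30.58 N·m, T_B = 594.4 N·m.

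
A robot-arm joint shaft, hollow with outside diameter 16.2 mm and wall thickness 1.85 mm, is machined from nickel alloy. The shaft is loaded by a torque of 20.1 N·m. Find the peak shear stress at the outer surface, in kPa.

J = π(d_o⁴ − d_i⁴)/32 = π(0.0162⁴ − 0.0125⁴)/32 = 4.365×10^-9 m⁴.
τ_max = T·r/J = 20.10 × 0.00810 / 4.365×10^-9 = 3.730×10^7 Pa.

37300 kPa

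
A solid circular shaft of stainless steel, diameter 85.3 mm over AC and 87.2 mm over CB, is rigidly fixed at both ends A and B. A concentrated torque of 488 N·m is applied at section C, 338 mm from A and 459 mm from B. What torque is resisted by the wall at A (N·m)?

Compatibility: T_A·a/J_AC = T_B·b/J_CB with T_A + T_B = T₀.
J_AC = 5.20×10^-6 m⁴, J_CB = 5.68×10^-6 m⁴, so T_A = T₀·(J_AC/a)/((J_AC/a)+(J_CB/b)) = 270.5 N·m, T_B = 217.5 N·m.

270 N·m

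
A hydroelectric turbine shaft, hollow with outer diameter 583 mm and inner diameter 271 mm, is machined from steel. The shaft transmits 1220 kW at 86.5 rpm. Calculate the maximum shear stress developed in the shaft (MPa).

ω = 2π·86.5/60 = 9.058 rad/s, so T = P/ω = 1220×10³ / 9.058 = 134700 N·m.
J = π(d_o⁴ − d_i⁴)/32 = π(0.583⁴ − 0.271⁴)/32 = 0.01081 m⁴.
τ_max = T·r/J = 134700 × 0.291 / 0.01081 = 3.631×10^6 Pa.

3.63 MPa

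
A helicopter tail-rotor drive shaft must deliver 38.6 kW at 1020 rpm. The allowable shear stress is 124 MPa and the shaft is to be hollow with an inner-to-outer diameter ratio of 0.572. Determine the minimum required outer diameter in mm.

ω = 2π·1020/60 = 106.8 rad/s, so T = P/ω = 38.6×10³ / 106.8 = 361.4 N·m.
For a hollow shaft with d_i/d_o = 0.572: τ_max = 16T/(π d_o³ (1−k⁴)), so d_o = [16T/(π τ_allow (1−k⁴))]^(1/3) = [16·361.4/(π·1.24×10^8·0.8930)]^(1/3) = 0.02552 m.

25.5 mm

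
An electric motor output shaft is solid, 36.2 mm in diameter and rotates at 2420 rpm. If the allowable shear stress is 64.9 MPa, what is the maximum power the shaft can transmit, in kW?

J = πd⁴/32 = π(0.0362)⁴/32 = 1.686×10^-7 m⁴.
T_max = τ_allow·J/r = 6.49×10^7 × 1.686×10^-7 / 0.0181 = 604.5 N·m.
ω = 2π·2420/60 = 253.4 rad/s, so P_max = T_max·ω = 1.532×10^5 W.

153 kW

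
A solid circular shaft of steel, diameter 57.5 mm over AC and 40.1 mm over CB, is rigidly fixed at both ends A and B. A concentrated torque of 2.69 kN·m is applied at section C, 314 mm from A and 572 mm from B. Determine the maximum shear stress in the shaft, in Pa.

6.38e7 Pa

Compatibility: T_A·a/J_AC = T_B·b/J_CB with T_A + T_B = T₀.
J_AC = 1.07×10^-6 m⁴, J_CB = 2.54×10^-7 m⁴, so T_A = T₀·(J_AC/a)/((J_AC/a)+(J_CB/b)) = 2381 N·m, T_B = 309.2 N·m.
τ in each portion: τ_AC = 6.38×10^7 Pa, τ_CB = 2.44×10^7 Pa; maximum is in AC.
τ_max = T_AC·r/J = 2381·0.0288/1.07×10^-6 = 6.378×10^7 Pa.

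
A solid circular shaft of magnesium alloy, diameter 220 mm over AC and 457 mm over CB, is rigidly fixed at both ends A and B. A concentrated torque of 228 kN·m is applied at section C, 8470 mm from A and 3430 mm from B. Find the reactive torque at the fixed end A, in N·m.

4850 N·m

Compatibility: T_A·a/J_AC = T_B·b/J_CB with T_A + T_B = T₀.
J_AC = 2.30×10^-4 m⁴, J_CB = 4.28×10^-3 m⁴, so T_A = T₀·(J_AC/a)/((J_AC/a)+(J_CB/b)) = 4853 N·m, T_B = 223100 N·m.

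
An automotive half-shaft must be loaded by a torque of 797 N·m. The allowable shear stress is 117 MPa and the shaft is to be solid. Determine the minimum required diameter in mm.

For a solid shaft τ_max = 16T/(πd³), so d = (16T/(π τ_allow))^(1/3) = (16·797.0/(π·1.17×10^8))^(1/3) = 0.03261 m.

32.6 mm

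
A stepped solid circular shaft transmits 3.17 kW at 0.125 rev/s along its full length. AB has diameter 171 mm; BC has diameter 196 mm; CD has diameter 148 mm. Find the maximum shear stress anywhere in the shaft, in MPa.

ω = 2π·0.125 = 0.7854 rad/s, so T = P/ω = 3.17×10³ / 0.7854 = 4036 N·m.
Under the same torque, τ_max = 16T/(πd³) is largest where d is smallest — segment CD (d = 148 mm).
τ_max = 16·4036/(π·(0.148)³) = 6.341×10^6 Pa.

6.34 MPa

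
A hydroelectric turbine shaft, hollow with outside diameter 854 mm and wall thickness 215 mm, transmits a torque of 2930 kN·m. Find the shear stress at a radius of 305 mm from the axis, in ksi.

2.64 ksi

J = π(d_o⁴ − d_i⁴)/32 = π(0.854⁴ − 0.424⁴)/32 = 0.04905 m⁴.
Shear stress varies linearly with radius: τ = T·r/J = 2.930e6 × 0.305 / 0.04905 = 1.822×10^7 Pa.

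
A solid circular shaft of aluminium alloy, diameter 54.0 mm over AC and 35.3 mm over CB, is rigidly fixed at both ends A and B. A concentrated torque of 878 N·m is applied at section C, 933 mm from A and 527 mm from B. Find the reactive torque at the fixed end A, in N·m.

Compatibility: T_A·a/J_AC = T_B·b/J_CB with T_A + T_B = T₀.
J_AC = 8.35×10^-7 m⁴, J_CB = 1.52×10^-7 m⁴, so T_A = T₀·(J_AC/a)/((J_AC/a)+(J_CB/b)) = 663.5 N·m, T_B = 214.5 N·m.

663 N·m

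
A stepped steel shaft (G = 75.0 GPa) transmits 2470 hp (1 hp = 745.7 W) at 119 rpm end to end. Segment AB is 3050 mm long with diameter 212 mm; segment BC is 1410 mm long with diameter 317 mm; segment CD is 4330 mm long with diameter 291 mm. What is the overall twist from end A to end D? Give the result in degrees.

2.59°

ω = 2π·119/60 = 12.46 rad/s, so T = P/ω = 2470×745.7 / 12.46 = 147800 N·m.
J_AB = π(0.212)⁴/32 = 1.98×10^-4 m⁴; J_BC = π(0.317)⁴/32 = 9.91×10^-4 m⁴; J_CD = π(0.291)⁴/32 = 7.04×10^-4 m⁴.
θ = (T/G)·Σ L_i/J_i = (147800/75.0×10⁹)·(3.05/1.98×10^-4 + 1.41/9.91×10^-4 + 4.33/7.04×10^-4) = 0.04523 rad.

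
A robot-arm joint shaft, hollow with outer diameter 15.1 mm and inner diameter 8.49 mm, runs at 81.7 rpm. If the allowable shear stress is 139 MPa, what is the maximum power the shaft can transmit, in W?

724 W

J = π(d_o⁴ − d_i⁴)/32 = π(0.0151⁴ − 0.00849⁴)/32 = 4.594×10^-9 m⁴.
T_max = τ_allow·J/r = 1.39×10^8 × 4.594×10^-9 / 0.00755 = 84.58 N·m.
ω = 2π·81.7/60 = 8.556 rad/s, so P_max = T_max·ω = 723.6 W.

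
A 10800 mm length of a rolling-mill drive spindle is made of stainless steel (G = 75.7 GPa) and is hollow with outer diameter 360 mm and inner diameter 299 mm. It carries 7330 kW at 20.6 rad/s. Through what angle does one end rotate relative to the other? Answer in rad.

ω = 20.6 rad/s, so T = P/ω = 7330×10³ / 20.60 = 355800 N·m.
J = π(d_o⁴ − d_i⁴)/32 = π(0.360⁴ − 0.299⁴)/32 = 8.643×10^-4 m⁴.
θ = T·L/(G·J) = 355800 × 10.8 / (75.7×10⁹ × 8.643×10^-4) = 0.05874 rad.

0.0587 rad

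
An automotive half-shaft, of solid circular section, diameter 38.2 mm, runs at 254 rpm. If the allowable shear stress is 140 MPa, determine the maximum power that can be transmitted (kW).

J = πd⁴/32 = π(0.0382)⁴/32 = 2.091×10^-7 m⁴.
T_max = τ_allow·J/r = 1.40×10^8 × 2.091×10^-7 / 0.0191 = 1532 N·m.
ω = 2π·254/60 = 26.60 rad/s, so P_max = T_max·ω = 4.076×10^4 W.

40.8 kW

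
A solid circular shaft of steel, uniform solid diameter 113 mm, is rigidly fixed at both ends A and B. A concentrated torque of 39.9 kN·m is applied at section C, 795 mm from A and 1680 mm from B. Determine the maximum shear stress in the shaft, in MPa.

With uniform GJ and both ends fixed, compatibility θ_AC = θ_CB gives T_A·a = T_B·b, together with T_A + T_B = T₀.
T_A = T₀·b/(a+b) = 39900·1680/2475 = 27080 N·m; T_B = 12820 N·m.
τ in each portion: τ_AC = 9.56×10^7 Pa, τ_CB = 4.52×10^7 Pa; maximum is in AC.
τ_max = T_AC·r/J = 27080·0.0565/1.60×10^-5 = 9.560×10^7 Pa.

95.6 MPa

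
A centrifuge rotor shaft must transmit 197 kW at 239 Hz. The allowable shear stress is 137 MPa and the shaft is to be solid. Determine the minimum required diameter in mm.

ω = 2π·239 = 1502 rad/s, so T = P/ω = 197×10³ / 1502 = 131.2 N·m.
For a solid shaft τ_max = 16T/(πd³), so d = (16T/(π τ_allow))^(1/3) = (16·131.2/(π·1.37×10^8))^(1/3) = 0.01696 m.

17.0 mm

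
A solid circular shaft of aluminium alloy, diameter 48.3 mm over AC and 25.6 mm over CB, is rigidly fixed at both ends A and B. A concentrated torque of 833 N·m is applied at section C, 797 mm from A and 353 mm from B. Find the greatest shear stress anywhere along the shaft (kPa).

38200 kPa

Compatibility: T_A·a/J_AC = T_B·b/J_CB with T_A + T_B = T₀.
J_AC = 5.34×10^-7 m⁴, J_CB = 4.22×10^-8 m⁴, so T_A = T₀·(J_AC/a)/((J_AC/a)+(J_CB/b)) = 707.0 N·m, T_B = 126.0 N·m.
τ in each portion: τ_AC = 3.20×10^7 Pa, τ_CB = 3.82×10^7 Pa; maximum is in CB.
τ_max = T_CB·r/J = 126.0·0.0128/4.22×10^-8 = 3.824×10^7 Pa.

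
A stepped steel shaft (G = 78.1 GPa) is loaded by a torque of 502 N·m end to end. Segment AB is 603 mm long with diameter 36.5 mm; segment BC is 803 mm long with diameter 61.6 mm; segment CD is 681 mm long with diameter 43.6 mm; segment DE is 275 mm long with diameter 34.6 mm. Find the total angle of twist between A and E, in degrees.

2.91°

J_AB = π(0.0365)⁴/32 = 1.74×10^-7 m⁴; J_BC = π(0.0616)⁴/32 = 1.41×10^-6 m⁴; J_CD = π(0.0436)⁴/32 = 3.55×10^-7 m⁴; J_DE = π(0.0346)⁴/32 = 1.41×10^-7 m⁴.
θ = (T/G)·Σ L_i/J_i = (502.0/78.1×10⁹)·(0.603/1.74×10^-7 + 0.803/1.41×10^-6 + 0.681/3.55×10^-7 + 0.275/1.41×10^-7) = 0.05080 rad.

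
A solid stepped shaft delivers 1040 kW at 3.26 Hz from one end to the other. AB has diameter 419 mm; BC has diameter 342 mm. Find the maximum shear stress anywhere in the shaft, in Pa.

ω = 2π·3.26 = 20.48 rad/s, so T = P/ω = 1040×10³ / 20.48 = 50770 N·m.
Under the same torque, τ_max = 16T/(πd³) is largest where d is smallest — segment BC (d = 342 mm).
τ_max = 16·50770/(π·(0.342)³) = 6.464×10^6 Pa.

6.46e6 Pa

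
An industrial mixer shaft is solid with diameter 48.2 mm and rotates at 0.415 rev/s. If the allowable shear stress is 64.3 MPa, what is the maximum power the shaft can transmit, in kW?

3.69 kW

J = πd⁴/32 = π(0.0482)⁴/32 = 5.299×10^-7 m⁴.
T_max = τ_allow·J/r = 6.43×10^7 × 5.299×10^-7 / 0.0241 = 1414 N·m.
ω = 2π·0.415 = 2.608 rad/s, so P_max = T_max·ω = 3686 W.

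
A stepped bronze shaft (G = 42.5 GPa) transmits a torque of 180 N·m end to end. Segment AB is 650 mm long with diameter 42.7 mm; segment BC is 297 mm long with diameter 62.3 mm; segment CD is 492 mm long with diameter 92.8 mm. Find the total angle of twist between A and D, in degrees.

J_AB = π(0.0427)⁴/32 = 3.26×10^-7 m⁴; J_BC = π(0.0623)⁴/32 = 1.48×10^-6 m⁴; J_CD = π(0.0928)⁴/32 = 7.28×10^-6 m⁴.
θ = (T/G)·Σ L_i/J_i = (180.0/42.5×10⁹)·(0.650/3.26×10^-7 + 0.297/1.48×10^-6 + 0.492/7.28×10^-6) = 9.572×10^-3 rad.

0.548°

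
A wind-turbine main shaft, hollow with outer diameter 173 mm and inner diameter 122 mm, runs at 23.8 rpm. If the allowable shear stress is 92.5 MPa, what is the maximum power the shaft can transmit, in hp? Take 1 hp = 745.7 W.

237 hp

J = π(d_o⁴ − d_i⁴)/32 = π(0.173⁴ − 0.122⁴)/32 = 6.619×10^-5 m⁴.
T_max = τ_allow·J/r = 9.25×10^7 × 6.619×10^-5 / 0.0865 = 70780 N·m.
ω = 2π·23.8/60 = 2.492 rad/s, so P_max = T_max·ω = 1.764×10^5 W.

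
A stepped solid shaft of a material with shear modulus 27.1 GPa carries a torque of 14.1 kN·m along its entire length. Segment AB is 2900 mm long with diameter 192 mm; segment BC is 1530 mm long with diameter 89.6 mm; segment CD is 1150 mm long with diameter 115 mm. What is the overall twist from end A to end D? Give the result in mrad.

J_AB = π(0.192)⁴/32 = 1.33×10^-4 m⁴; J_BC = π(0.0896)⁴/32 = 6.33×10^-6 m⁴; J_CD = π(0.115)⁴/32 = 1.72×10^-5 m⁴.
θ = (T/G)·Σ L_i/J_i = (14100/27.1×10⁹)·(2.90/1.33×10^-4 + 1.53/6.33×10^-6 + 1.15/1.72×10^-5) = 0.1720 rad.

172 mrad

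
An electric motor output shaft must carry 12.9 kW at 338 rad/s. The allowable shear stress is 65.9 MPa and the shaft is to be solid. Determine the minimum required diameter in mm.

14.3 mm

ω = 338 rad/s, so T = P/ω = 12.9×10³ / 338.0 = 38.17 N·m.
For a solid shaft τ_max = 16T/(πd³), so d = (16T/(π τ_allow))^(1/3) = (16·38.17/(π·6.59×10^7))^(1/3) = 0.01434 m.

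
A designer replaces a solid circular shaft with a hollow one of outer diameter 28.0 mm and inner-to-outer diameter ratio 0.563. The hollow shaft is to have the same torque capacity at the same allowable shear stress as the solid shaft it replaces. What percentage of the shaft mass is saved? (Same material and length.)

26.7 %

Equal τ_max and T ⇒ the solid shaft needs d_s³ = d_o³(1−k⁴), so d_s = 28.0·(1−0.563⁴)^(1/3) = 27.03 mm.
Area ratio A_h/A_s = d_o²(1−k²)/d_s² = (1−k²)/(1−k⁴)^(2/3) = 0.7330.
Mass saving = 1 − 0.7330 = 26.7 %.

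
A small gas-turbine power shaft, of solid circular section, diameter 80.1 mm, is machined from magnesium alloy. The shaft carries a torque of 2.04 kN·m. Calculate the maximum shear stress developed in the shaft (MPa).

J = πd⁴/32 = π(0.0801)⁴/32 = 4.041×10^-6 m⁴.
τ_max = T·r/J = 2040 × 0.0400 / 4.041×10^-6 = 2.022×10^7 Pa.

20.2 MPa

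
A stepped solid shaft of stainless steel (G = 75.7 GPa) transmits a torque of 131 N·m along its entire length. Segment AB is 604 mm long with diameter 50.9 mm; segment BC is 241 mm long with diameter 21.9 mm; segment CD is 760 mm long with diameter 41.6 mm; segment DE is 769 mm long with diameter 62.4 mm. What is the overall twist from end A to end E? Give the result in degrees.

J_AB = π(0.0509)⁴/32 = 6.59×10^-7 m⁴; J_BC = π(0.0219)⁴/32 = 2.26×10^-8 m⁴; J_CD = π(0.0416)⁴/32 = 2.94×10^-7 m⁴; J_DE = π(0.0624)⁴/32 = 1.49×10^-6 m⁴.
θ = (T/G)·Σ L_i/J_i = (131.0/75.7×10⁹)·(0.604/6.59×10^-7 + 0.241/2.26×10^-8 + 0.760/2.94×10^-7 + 0.769/1.49×10^-6) = 0.02542 rad.

1.46°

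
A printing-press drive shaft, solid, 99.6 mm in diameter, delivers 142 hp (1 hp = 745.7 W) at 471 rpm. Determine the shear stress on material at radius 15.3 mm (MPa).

3.40 MPa

ω = 2π·471/60 = 49.32 rad/s, so T = P/ω = 142×745.7 / 49.32 = 2147 N·m.
J = πd⁴/32 = π(0.0996)⁴/32 = 9.661×10^-6 m⁴.
Shear stress varies linearly with radius: τ = T·r/J = 2147 × 0.0153 / 9.661×10^-6 = 3.400×10^6 Pa.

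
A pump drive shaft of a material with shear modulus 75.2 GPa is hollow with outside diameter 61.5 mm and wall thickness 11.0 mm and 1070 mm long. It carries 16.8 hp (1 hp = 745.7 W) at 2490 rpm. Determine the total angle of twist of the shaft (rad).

ω = 2π·2490/60 = 260.8 rad/s, so T = P/ω = 16.8×745.7 / 260.8 = 48.04 N·m.
J = π(d_o⁴ − d_i⁴)/32 = π(0.0615⁴ − 0.0395⁴)/32 = 1.165×10^-6 m⁴.
θ = T·L/(G·J) = 48.04 × 1.07 / (75.2×10⁹ × 1.165×10^-6) = 5.866×10^-4 rad.

5.87e-4 rad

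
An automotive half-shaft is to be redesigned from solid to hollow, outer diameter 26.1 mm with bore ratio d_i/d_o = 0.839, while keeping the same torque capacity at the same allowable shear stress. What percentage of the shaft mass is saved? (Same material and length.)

Equal τ_max and T ⇒ the solid shaft needs d_s³ = d_o³(1−k⁴), so d_s = 26.1·(1−0.839⁴)^(1/3) = 20.78 mm.
Area ratio A_h/A_s = d_o²(1−k²)/d_s² = (1−k²)/(1−k⁴)^(2/3) = 0.4672.
Mass saving = 1 − 0.4672 = 53.3 %.

53.3 %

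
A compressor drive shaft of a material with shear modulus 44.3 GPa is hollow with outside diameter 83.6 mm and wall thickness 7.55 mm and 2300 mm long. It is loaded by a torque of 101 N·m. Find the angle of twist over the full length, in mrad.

1.99 mrad

J = π(d_o⁴ − d_i⁴)/32 = π(0.0836⁴ − 0.0685⁴)/32 = 2.634×10^-6 m⁴.
θ = T·L/(G·J) = 101.0 × 2.30 / (44.3×10⁹ × 2.634×10^-6) = 1.991×10^-3 rad.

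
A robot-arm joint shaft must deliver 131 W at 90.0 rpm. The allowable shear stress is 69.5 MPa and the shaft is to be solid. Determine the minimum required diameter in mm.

ω = 2π·90.0/60 = 9.425 rad/s, so T = P/ω = 131 / 9.425 = 13.90 N·m.
For a solid shaft τ_max = 16T/(πd³), so d = (16T/(π τ_allow))^(1/3) = (16·13.90/(π·6.95×10^7))^(1/3) = 0.01006 m.

10.1 mm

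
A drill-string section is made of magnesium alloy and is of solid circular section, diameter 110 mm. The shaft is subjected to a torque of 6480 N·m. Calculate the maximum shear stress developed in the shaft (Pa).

J = πd⁴/32 = π(0.110)⁴/32 = 1.437×10^-5 m⁴.
τ_max = T·r/J = 6480 × 0.0550 / 1.437×10^-5 = 2.480×10^7 Pa.

2.48e7 Pa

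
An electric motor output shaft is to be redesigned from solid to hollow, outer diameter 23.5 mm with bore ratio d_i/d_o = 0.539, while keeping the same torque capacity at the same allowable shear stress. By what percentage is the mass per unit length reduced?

Equal τ_max and T ⇒ the solid shaft needs d_s³ = d_o³(1−k⁴), so d_s = 23.5·(1−0.539⁴)^(1/3) = 22.82 mm.
Area ratio A_h/A_s = d_o²(1−k²)/d_s² = (1−k²)/(1−k⁴)^(2/3) = 0.7524.
Mass saving = 1 − 0.7524 = 24.8 %.

24.8 %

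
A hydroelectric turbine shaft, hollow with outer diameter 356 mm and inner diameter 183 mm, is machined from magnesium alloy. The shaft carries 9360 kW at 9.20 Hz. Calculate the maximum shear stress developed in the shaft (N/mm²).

ω = 2π·9.20 = 57.81 rad/s, so T = P/ω = 9360×10³ / 57.81 = 161900 N·m.
J = π(d_o⁴ − d_i⁴)/32 = π(0.356⁴ − 0.183⁴)/32 = 1.467×10^-3 m⁴.
τ_max = T·r/J = 161900 × 0.178 / 1.467×10^-3 = 1.965×10^7 Pa.

19.7 N/mm²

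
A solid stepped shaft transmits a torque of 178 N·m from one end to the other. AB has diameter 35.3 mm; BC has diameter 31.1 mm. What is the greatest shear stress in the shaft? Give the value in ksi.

Under the same torque, τ_max = 16T/(πd³) is largest where d is smallest — segment BC (d = 31.1 mm).
τ_max = 16·178.0/(π·(0.0311)³) = 3.014×10^7 Pa.

4.37 ksi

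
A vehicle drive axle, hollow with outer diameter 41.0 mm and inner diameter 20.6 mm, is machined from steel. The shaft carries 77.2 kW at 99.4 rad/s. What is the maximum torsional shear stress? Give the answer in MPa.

61.3 MPa

ω = 99.4 rad/s, so T = P/ω = 77.2×10³ / 99.40 = 776.7 N·m.
J = π(d_o⁴ − d_i⁴)/32 = π(0.0410⁴ − 0.0206⁴)/32 = 2.597×10^-7 m⁴.
τ_max = T·r/J = 776.7 × 0.0205 / 2.597×10^-7 = 6.130×10^7 Pa.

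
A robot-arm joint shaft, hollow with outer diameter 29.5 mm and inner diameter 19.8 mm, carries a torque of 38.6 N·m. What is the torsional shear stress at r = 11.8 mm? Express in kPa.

J = π(d_o⁴ − d_i⁴)/32 = π(0.0295⁴ − 0.0198⁴)/32 = 5.926×10^-8 m⁴.
Shear stress varies linearly with radius: τ = T·r/J = 38.60 × 0.0118 / 5.926×10^-8 = 7.686×10^6 Pa.

7690 kPa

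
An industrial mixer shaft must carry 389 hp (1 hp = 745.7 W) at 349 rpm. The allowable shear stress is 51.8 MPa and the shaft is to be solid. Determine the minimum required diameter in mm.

ω = 2π·349/60 = 36.55 rad/s, so T = P/ω = 389×745.7 / 36.55 = 7937 N·m.
For a solid shaft τ_max = 16T/(πd³), so d = (16T/(π τ_allow))^(1/3) = (16·7937/(π·5.18×10^7))^(1/3) = 0.09207 m.

92.1 mm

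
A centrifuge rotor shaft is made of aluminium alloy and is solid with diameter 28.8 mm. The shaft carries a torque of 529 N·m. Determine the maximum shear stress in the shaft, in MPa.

J = πd⁴/32 = π(0.0288)⁴/32 = 6.754×10^-8 m⁴.
τ_max = T·r/J = 529.0 × 0.0144 / 6.754×10^-8 = 1.128×10^8 Pa.

113 MPa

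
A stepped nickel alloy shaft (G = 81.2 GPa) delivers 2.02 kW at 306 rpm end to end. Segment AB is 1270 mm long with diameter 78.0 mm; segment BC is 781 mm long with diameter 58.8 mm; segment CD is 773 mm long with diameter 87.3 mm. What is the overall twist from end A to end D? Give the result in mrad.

ω = 2π·306/60 = 32.04 rad/s, so T = P/ω = 2.02×10³ / 32.04 = 63.04 N·m.
J_AB = π(0.0780)⁴/32 = 3.63×10^-6 m⁴; J_BC = π(0.0588)⁴/32 = 1.17×10^-6 m⁴; J_CD = π(0.0873)⁴/32 = 5.70×10^-6 m⁴.
θ = (T/G)·Σ L_i/J_i = (63.04/81.2×10⁹)·(1.27/3.63×10^-6 + 0.781/1.17×10^-6 + 0.773/5.70×10^-6) = 8.932×10^-4 rad.

0.893 mrad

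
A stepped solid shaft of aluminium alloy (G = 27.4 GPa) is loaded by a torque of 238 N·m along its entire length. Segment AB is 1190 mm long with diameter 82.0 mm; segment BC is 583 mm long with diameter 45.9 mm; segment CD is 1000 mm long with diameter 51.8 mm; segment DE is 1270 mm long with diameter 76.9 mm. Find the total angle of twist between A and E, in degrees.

1.69°

J_AB = π(0.0820)⁴/32 = 4.44×10^-6 m⁴; J_BC = π(0.0459)⁴/32 = 4.36×10^-7 m⁴; J_CD = π(0.0518)⁴/32 = 7.07×10^-7 m⁴; J_DE = π(0.0769)⁴/32 = 3.43×10^-6 m⁴.
θ = (T/G)·Σ L_i/J_i = (238.0/27.4×10⁹)·(1.19/4.44×10^-6 + 0.583/4.36×10^-7 + 1.00/7.07×10^-7 + 1.27/3.43×10^-6) = 0.02945 rad.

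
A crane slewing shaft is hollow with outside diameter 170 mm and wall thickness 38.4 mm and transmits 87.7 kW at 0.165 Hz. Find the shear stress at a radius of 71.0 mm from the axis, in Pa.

8.05e7 Pa

ω = 2π·0.165 = 1.037 rad/s, so T = P/ω = 87.7×10³ / 1.037 = 84590 N·m.
J = π(d_o⁴ − d_i⁴)/32 = π(0.170⁴ − 0.0932⁴)/32 = 7.459×10^-5 m⁴.
Shear stress varies linearly with radius: τ = T·r/J = 84590 × 0.0710 / 7.459×10^-5 = 8.052×10^7 Pa.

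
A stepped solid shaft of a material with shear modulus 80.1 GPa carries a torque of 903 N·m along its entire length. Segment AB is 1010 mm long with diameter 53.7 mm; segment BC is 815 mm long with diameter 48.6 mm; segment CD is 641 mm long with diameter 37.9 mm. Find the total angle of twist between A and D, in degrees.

3.80°

J_AB = π(0.0537)⁴/32 = 8.16×10^-7 m⁴; J_BC = π(0.0486)⁴/32 = 5.48×10^-7 m⁴; J_CD = π(0.0379)⁴/32 = 2.03×10^-7 m⁴.
θ = (T/G)·Σ L_i/J_i = (903.0/80.1×10⁹)·(1.01/8.16×10^-7 + 0.815/5.48×10^-7 + 0.641/2.03×10^-7) = 0.06640 rad.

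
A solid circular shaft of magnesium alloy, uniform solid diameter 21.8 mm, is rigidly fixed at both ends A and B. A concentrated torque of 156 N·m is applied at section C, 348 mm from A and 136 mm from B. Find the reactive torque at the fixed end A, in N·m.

43.8 N·m

With uniform GJ and both ends fixed, compatibility θ_AC = θ_CB gives T_A·a = T_B·b, together with T_A + T_B = T₀.
T_A = T₀·b/(a+b) = 156.0·136/484.0 = 43.83 N·m; T_B = 112.2 N·m.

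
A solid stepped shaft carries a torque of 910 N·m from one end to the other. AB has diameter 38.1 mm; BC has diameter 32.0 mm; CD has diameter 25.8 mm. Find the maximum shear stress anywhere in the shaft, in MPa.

Under the same torque, τ_max = 16T/(πd³) is largest where d is smallest — segment CD (d = 25.8 mm).
τ_max = 16·910.0/(π·(0.0258)³) = 2.699×10^8 Pa.

270 MPa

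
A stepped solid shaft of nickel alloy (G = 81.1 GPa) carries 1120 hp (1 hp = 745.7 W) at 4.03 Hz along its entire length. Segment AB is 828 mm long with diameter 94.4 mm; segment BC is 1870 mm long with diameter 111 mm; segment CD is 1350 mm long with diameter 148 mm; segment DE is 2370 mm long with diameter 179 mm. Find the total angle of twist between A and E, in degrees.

6.61°

ω = 2π·4.03 = 25.32 rad/s, so T = P/ω = 1120×745.7 / 25.32 = 32980 N·m.
J_AB = π(0.0944)⁴/32 = 7.80×10^-6 m⁴; J_BC = π(0.111)⁴/32 = 1.49×10^-5 m⁴; J_CD = π(0.148)⁴/32 = 4.71×10^-5 m⁴; J_DE = π(0.179)⁴/32 = 1.01×10^-4 m⁴.
θ = (T/G)·Σ L_i/J_i = (32980/81.1×10⁹)·(0.828/7.80×10^-6 + 1.87/1.49×10^-5 + 1.35/4.71×10^-5 + 2.37/1.01×10^-4) = 0.1154 rad.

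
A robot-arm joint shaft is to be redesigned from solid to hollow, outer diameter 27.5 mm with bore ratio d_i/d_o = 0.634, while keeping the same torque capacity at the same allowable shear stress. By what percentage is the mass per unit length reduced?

32.7 %

Equal τ_max and T ⇒ the solid shaft needs d_s³ = d_o³(1−k⁴), so d_s = 27.5·(1−0.634⁴)^(1/3) = 25.93 mm.
Area ratio A_h/A_s = d_o²(1−k²)/d_s² = (1−k²)/(1−k⁴)^(2/3) = 0.6726.
Mass saving = 1 − 0.6726 = 32.7 %.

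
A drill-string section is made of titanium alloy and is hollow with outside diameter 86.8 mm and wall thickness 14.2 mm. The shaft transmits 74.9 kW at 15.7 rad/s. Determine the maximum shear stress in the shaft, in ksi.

ω = 15.7 rad/s, so T = P/ω = 74.9×10³ / 15.70 = 4771 N·m.
J = π(d_o⁴ − d_i⁴)/32 = π(0.0868⁴ − 0.0584⁴)/32 = 4.431×10^-6 m⁴.
τ_max = T·r/J = 4771 × 0.0434 / 4.431×10^-6 = 4.673×10^7 Pa.

6.78 ksi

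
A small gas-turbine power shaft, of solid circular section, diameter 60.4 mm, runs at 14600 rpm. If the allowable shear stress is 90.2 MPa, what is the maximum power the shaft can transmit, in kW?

5970 kW

J = πd⁴/32 = π(0.0604)⁴/32 = 1.307×10^-6 m⁴.
T_max = τ_allow·J/r = 9.02×10^7 × 1.307×10^-6 / 0.0302 = 3903 N·m.
ω = 2π·14600/60 = 1529 rad/s, so P_max = T_max·ω = 5.967×10^6 W.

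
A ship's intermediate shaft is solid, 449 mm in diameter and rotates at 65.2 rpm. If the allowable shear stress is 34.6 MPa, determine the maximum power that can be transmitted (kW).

J = πd⁴/32 = π(0.449)⁴/32 = 3.990×10^-3 m⁴.
T_max = τ_allow·J/r = 3.46×10^7 × 3.990×10^-3 / 0.225 = 615000 N·m.
ω = 2π·65.2/60 = 6.828 rad/s, so P_max = T_max·ω = 4.199×10^6 W.

4200 kW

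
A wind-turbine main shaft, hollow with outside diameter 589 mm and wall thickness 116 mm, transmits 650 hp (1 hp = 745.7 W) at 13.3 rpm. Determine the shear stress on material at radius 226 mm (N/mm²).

7.70 N/mm²

ω = 2π·13.3/60 = 1.393 rad/s, so T = P/ω = 650×745.7 / 1.393 = 348000 N·m.
J = π(d_o⁴ − d_i⁴)/32 = π(0.589⁴ − 0.357⁴)/32 = 0.01022 m⁴.
Shear stress varies linearly with radius: τ = T·r/J = 348000 × 0.226 / 0.01022 = 7.695×10^6 Pa.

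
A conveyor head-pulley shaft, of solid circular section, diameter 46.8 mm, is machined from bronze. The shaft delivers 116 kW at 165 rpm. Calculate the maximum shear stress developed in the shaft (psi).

48400 psi

ω = 2π·165/60 = 17.28 rad/s, so T = P/ω = 116×10³ / 17.28 = 6713 N·m.
J = πd⁴/32 = π(0.0468)⁴/32 = 4.710×10^-7 m⁴.
τ_max = T·r/J = 6713 × 0.0234 / 4.710×10^-7 = 3.336×10^8 Pa.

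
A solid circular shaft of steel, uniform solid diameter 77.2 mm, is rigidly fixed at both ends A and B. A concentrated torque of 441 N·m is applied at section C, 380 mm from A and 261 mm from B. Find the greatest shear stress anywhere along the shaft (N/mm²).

2.89 N/mm²

With uniform GJ and both ends fixed, compatibility θ_AC = θ_CB gives T_A·a = T_B·b, together with T_A + T_B = T₀.
T_A = T₀·b/(a+b) = 441.0·261/641.0 = 179.6 N·m; T_B = 261.4 N·m.
τ in each portion: τ_AC = 1.99×10^6 Pa, τ_CB = 2.89×10^6 Pa; maximum is in CB.
τ_max = T_CB·r/J = 261.4·0.0386/3.49×10^-6 = 2.894×10^6 Pa.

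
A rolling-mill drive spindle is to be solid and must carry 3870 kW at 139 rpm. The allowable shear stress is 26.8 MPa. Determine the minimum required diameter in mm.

370 mm

ω = 2π·139/60 = 14.56 rad/s, so T = P/ω = 3870×10³ / 14.56 = 265900 N·m.
For a solid shaft τ_max = 16T/(πd³), so d = (16T/(π τ_allow))^(1/3) = (16·265900/(π·2.68×10^7))^(1/3) = 0.3697 m.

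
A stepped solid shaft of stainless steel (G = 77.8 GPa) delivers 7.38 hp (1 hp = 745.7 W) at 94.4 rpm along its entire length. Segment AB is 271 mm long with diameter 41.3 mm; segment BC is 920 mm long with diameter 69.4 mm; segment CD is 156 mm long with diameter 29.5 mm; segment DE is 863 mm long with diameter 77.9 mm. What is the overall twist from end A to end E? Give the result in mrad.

26.4 mrad

ω = 2π·94.4/60 = 9.886 rad/s, so T = P/ω = 7.38×745.7 / 9.886 = 556.7 N·m.
J_AB = π(0.0413)⁴/32 = 2.86×10^-7 m⁴; J_BC = π(0.0694)⁴/32 = 2.28×10^-6 m⁴; J_CD = π(0.0295)⁴/32 = 7.44×10^-8 m⁴; J_DE = π(0.0779)⁴/32 = 3.62×10^-6 m⁴.
θ = (T/G)·Σ L_i/J_i = (556.7/77.8×10⁹)·(0.271/2.86×10^-7 + 0.920/2.28×10^-6 + 0.156/7.44×10^-8 + 0.863/3.62×10^-6) = 0.02640 rad.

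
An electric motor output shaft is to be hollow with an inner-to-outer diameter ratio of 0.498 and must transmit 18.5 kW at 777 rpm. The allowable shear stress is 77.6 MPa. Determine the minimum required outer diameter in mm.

ω = 2π·777/60 = 81.37 rad/s, so T = P/ω = 18.5×10³ / 81.37 = 227.4 N·m.
For a hollow shaft with d_i/d_o = 0.498: τ_max = 16T/(π d_o³ (1−k⁴)), so d_o = [16T/(π τ_allow (1−k⁴))]^(1/3) = [16·227.4/(π·7.76×10^7·0.9385)]^(1/3) = 0.02515 m.

25.1 mm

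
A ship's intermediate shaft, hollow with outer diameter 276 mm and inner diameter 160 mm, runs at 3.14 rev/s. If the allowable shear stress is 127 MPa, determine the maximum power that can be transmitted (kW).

J = π(d_o⁴ − d_i⁴)/32 = π(0.276⁴ − 0.160⁴)/32 = 5.053×10^-4 m⁴.
T_max = τ_allow·J/r = 1.27×10^8 × 5.053×10^-4 / 0.138 = 465100 N·m.
ω = 2π·3.14 = 19.73 rad/s, so P_max = T_max·ω = 9.175×10^6 W.

9180 kW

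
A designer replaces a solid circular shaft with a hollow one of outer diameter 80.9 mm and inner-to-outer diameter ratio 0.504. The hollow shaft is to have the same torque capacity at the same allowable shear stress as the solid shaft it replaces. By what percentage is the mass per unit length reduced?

22.0 %

Equal τ_max and T ⇒ the solid shaft needs d_s³ = d_o³(1−k⁴), so d_s = 80.9·(1−0.504⁴)^(1/3) = 79.12 mm.
Area ratio A_h/A_s = d_o²(1−k²)/d_s² = (1−k²)/(1−k⁴)^(2/3) = 0.7799.
Mass saving = 1 − 0.7799 = 22.0 %.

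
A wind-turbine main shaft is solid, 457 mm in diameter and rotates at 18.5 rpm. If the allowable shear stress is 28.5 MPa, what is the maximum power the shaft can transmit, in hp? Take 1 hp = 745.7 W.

J = πd⁴/32 = π(0.457)⁴/32 = 4.282×10^-3 m⁴.
T_max = τ_allow·J/r = 2.85×10^7 × 4.282×10^-3 / 0.229 = 534100 N·m.
ω = 2π·18.5/60 = 1.937 rad/s, so P_max = T_max·ω = 1.035×10^6 W.

1390 hp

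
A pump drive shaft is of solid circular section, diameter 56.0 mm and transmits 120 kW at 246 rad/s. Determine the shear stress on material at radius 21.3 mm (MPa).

ω = 246 rad/s, so T = P/ω = 120×10³ / 246.0 = 487.8 N·m.
J = πd⁴/32 = π(0.0560)⁴/32 = 9.655×10^-7 m⁴.
Shear stress varies linearly with radius: τ = T·r/J = 487.8 × 0.0213 / 9.655×10^-7 = 1.076×10^7 Pa.

10.8 MPa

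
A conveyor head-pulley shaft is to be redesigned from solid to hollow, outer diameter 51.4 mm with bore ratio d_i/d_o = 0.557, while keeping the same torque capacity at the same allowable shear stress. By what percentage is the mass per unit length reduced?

26.2 %

Equal τ_max and T ⇒ the solid shaft needs d_s³ = d_o³(1−k⁴), so d_s = 51.4·(1−0.557⁴)^(1/3) = 49.69 mm.
Area ratio A_h/A_s = d_o²(1−k²)/d_s² = (1−k²)/(1−k⁴)^(2/3) = 0.7379.
Mass saving = 1 − 0.7379 = 26.2 %.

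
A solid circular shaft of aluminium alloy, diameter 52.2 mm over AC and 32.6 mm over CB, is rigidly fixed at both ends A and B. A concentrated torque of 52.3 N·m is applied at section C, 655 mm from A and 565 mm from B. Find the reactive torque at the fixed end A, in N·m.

44.5 N·m

Compatibility: T_A·a/J_AC = T_B·b/J_CB with T_A + T_B = T₀.
J_AC = 7.29×10^-7 m⁴, J_CB = 1.11×10^-7 m⁴, so T_A = T₀·(J_AC/a)/((J_AC/a)+(J_CB/b)) = 44.46 N·m, T_B = 7.841 N·m.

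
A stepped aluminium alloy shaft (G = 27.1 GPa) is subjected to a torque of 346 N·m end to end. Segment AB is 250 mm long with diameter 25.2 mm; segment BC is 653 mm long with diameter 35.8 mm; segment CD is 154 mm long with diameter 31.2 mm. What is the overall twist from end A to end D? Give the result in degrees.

8.79°

J_AB = π(0.0252)⁴/32 = 3.96×10^-8 m⁴; J_BC = π(0.0358)⁴/32 = 1.61×10^-7 m⁴; J_CD = π(0.0312)⁴/32 = 9.30×10^-8 m⁴.
θ = (T/G)·Σ L_i/J_i = (346.0/27.1×10⁹)·(0.250/3.96×10^-8 + 0.653/1.61×10^-7 + 0.154/9.30×10^-8) = 0.1535 rad.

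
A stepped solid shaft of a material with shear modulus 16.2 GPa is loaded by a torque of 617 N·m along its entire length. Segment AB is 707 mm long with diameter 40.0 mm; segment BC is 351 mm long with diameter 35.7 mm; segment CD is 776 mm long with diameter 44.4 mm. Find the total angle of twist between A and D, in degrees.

15.4°

J_AB = π(0.0400)⁴/32 = 2.51×10^-7 m⁴; J_BC = π(0.0357)⁴/32 = 1.59×10^-7 m⁴; J_CD = π(0.0444)⁴/32 = 3.82×10^-7 m⁴.
θ = (T/G)·Σ L_i/J_i = (617.0/16.2×10⁹)·(0.707/2.51×10^-7 + 0.351/1.59×10^-7 + 0.776/3.82×10^-7) = 0.2684 rad.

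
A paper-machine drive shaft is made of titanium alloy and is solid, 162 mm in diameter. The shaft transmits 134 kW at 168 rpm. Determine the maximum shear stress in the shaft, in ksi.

1.32 ksi

ω = 2π·168/60 = 17.59 rad/s, so T = P/ω = 134×10³ / 17.59 = 7617 N·m.
J = πd⁴/32 = π(0.162)⁴/32 = 6.762×10^-5 m⁴.
τ_max = T·r/J = 7617 × 0.0810 / 6.762×10^-5 = 9.124×10^6 Pa.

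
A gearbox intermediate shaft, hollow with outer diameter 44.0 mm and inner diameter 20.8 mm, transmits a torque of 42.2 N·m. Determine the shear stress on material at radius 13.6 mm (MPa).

J = π(d_o⁴ − d_i⁴)/32 = π(0.0440⁴ − 0.0208⁴)/32 = 3.496×10^-7 m⁴.
Shear stress varies linearly with radius: τ = T·r/J = 42.20 × 0.0136 / 3.496×10^-7 = 1.642×10^6 Pa.

1.64 MPa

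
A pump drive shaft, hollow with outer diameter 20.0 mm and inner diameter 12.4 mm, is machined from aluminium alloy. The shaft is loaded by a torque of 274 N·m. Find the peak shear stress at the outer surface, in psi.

J = π(d_o⁴ − d_i⁴)/32 = π(0.0200⁴ − 0.0124⁴)/32 = 1.339×10^-8 m⁴.
τ_max = T·r/J = 274.0 × 0.0100 / 1.339×10^-8 = 2.047×10^8 Pa.

29700 psi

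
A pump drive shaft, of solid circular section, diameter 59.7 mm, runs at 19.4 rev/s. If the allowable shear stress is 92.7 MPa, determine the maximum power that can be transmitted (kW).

472 kW

J = πd⁴/32 = π(0.0597)⁴/32 = 1.247×10^-6 m⁴.
T_max = τ_allow·J/r = 9.27×10^7 × 1.247×10^-6 / 0.0299 = 3873 N·m.
ω = 2π·19.4 = 121.9 rad/s, so P_max = T_max·ω = 4.721×10^5 W.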